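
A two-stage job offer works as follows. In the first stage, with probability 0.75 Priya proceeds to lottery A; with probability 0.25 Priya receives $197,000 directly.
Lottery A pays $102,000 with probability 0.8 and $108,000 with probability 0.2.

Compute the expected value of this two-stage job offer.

$126,650

EV(A) = 0.8 × 102000 + 0.2 × 108000 = 81600 + 21600 = 103200
Branch B: 197000 (certain)
Overall = 0.75 × 103200 + 0.25 × 197000 = 77400 + 49250 = 126650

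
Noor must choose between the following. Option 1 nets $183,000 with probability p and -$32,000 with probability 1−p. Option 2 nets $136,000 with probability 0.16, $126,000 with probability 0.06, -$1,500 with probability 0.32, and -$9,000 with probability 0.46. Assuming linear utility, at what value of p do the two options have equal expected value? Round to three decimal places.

EV(Option 2) = 0.16 × 136000 + 0.06 × 126000 + 0.32 × (-1500) + 0.46 × (-9000) = 21760 + 7560 − 480 − 4140 = 24700
p·183000 + (1−p)·(-32000) = 24700
215000p − 32000 = 24700
p = (24700 + 32000) / 215000

p = 0.264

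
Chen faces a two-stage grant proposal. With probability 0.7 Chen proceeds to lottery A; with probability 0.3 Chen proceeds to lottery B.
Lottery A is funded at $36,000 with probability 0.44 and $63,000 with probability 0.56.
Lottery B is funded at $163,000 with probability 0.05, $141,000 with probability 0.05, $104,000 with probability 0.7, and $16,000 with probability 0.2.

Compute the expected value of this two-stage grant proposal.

EV(A) = 0.44 × 36000 + 0.56 × 63000 = 15840 + 35280 = 51120
EV(B) = 0.05 × 163000 + 0.05 × 141000 + 0.7 × 104000 + 0.2 × 16000 = 8150 + 7050 + 72800 + 3200 = 91200
Overall = 0.7 × 51120 + 0.3 × 91200 = 35784 + 27360 = 63144

$63,144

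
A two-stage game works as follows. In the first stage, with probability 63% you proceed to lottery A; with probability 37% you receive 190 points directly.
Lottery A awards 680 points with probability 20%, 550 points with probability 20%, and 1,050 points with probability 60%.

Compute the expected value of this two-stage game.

EV(A) = 0.2 × 680 + 0.2 × 550 + 0.6 × 1050 = 136 + 110 + 630 = 876
Branch B: 190 (certain)
Overall = 0.63 × 876 + 0.37 × 190 = 551.88 + 70.3 = 622.18

622.18 points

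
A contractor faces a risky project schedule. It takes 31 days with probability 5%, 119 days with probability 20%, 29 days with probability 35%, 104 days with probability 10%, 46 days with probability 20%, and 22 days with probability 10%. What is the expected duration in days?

57.3 days

EV = 0.05 × 31 + 0.2 × 119 + 0.35 × 29 + 0.1 × 104 + 0.2 × 46 + 0.1 × 22 = 1.55 + 23.8 + 10.15 + 10.4 + 9.2 + 2.2 = 57.3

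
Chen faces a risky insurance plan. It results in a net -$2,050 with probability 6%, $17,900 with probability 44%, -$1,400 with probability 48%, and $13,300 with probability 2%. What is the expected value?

EV = 0.06 × (-2050) + 0.44 × 17900 + 0.48 × (-1400) + 0.02 × 13300 = -123 + 7876 − 672 + 266 = 7347

$7,347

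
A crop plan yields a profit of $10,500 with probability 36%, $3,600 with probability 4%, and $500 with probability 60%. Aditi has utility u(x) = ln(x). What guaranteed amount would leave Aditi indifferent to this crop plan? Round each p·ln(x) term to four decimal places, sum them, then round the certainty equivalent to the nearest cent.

E[u] = 0.36·ln(10500) + 0.04·ln(3600) + 0.6·ln(500) = 3.3333 + 0.3275 + 3.7288 = 7.3896
CE = e^7.3896 ≈ 1619.06

$1,619.06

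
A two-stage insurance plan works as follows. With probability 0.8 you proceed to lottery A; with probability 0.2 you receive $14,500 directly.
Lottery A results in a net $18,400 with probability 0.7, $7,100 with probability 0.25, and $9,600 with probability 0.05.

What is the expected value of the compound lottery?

$15,008

EV(A) = 0.7 × 18400 + 0.25 × 7100 + 0.05 × 9600 = 12880 + 1775 + 480 = 15135
Branch B: 14500 (certain)
Overall = 0.8 × 15135 + 0.2 × 14500 = 12108 + 2900 = 15008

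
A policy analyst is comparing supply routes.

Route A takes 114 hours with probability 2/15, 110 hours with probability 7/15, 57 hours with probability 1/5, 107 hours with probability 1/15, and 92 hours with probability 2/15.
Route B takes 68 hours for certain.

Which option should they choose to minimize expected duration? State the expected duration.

Route B (68 hours)

Route A = 2/15 × 114 + 7/15 × 110 + 1/5 × 57 + 1/15 × 107 + 2/15 × 92 = 15.2 + 51.3333 + 11.4 + 7.1333 + 12.2667 = 97.3333
Route B: 68 (certain)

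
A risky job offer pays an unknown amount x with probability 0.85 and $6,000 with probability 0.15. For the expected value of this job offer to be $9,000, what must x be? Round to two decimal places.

0.85·x + 0.15·6000 = 9000
0.85·x = 9000 − 900 = 8100
x = 8100 / 0.85 = 9529.4118

x = $9,529.41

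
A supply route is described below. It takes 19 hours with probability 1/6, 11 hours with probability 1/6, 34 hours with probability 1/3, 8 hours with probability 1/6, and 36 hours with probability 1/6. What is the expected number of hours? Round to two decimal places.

23.67 hours

EV = 1/6 × 19 + 1/6 × 11 + 1/3 × 34 + 1/6 × 8 + 1/6 × 36 = 3.1667 + 1.8333 + 11.3333 + 1.3333 + 6 = 23.6667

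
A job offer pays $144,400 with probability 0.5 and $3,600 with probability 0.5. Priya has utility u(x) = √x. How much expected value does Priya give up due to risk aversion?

E[u] = 0.5·√144400 + 0.5·√3600 = 0.5·380 + 0.5·60 = 220
CE = (220)² = 48400
Risk premium = EV − CE = 74000 − 48400 = 25600

$25,600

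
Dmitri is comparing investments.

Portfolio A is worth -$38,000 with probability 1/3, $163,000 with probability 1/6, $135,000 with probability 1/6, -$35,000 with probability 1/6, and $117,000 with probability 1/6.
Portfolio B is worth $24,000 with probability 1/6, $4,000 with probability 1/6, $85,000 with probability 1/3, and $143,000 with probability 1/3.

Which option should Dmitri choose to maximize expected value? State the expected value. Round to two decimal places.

Portfolio B ($80,666.67)

Portfolio A = 1/3 × (-38000) + 1/6 × 163000 + 1/6 × 135000 + 1/6 × (-35000) + 1/6 × 117000 = -12666.6667 + 27166.6667 + 22500 − 5833.3333 + 19500 = 50666.6667
Portfolio B = 1/6 × 24000 + 1/6 × 4000 + 1/3 × 85000 + 1/3 × 143000 = 4000 + 666.6667 + 28333.3333 + 47666.6667 = 80666.6667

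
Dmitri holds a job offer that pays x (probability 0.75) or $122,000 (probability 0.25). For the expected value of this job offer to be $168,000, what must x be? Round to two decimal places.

x = $183,333.33

0.75·x + 0.25·122000 = 168000
0.75·x = 168000 − 30500 = 137500
x = 137500 / 0.75 = 183333.3333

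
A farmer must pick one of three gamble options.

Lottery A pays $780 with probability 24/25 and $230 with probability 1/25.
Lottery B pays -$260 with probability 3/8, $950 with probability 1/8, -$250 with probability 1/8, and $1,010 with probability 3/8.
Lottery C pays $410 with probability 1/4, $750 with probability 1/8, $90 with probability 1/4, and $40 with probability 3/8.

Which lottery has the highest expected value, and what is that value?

Lottery A = 24/25 × 780 + 1/25 × 230 = 748.8 + 9.2 = 758
Lottery B = 3/8 × (-260) + 1/8 × 950 + 1/8 × (-250) + 3/8 × 1010 = -97.5 + 118.75 − 31.25 + 378.75 = 368.75
Lottery C = 1/4 × 410 + 1/8 × 750 + 1/4 × 90 + 3/8 × 40 = 102.5 + 93.75 + 22.5 + 15 = 233.75

Lottery A ($758)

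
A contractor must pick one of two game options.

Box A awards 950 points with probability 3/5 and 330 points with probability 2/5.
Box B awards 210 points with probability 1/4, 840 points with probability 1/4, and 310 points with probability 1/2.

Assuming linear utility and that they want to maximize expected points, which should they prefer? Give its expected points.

Box A (702 points)

Box A = 3/5 × 950 + 2/5 × 330 = 570 + 132 = 702
Box B = 1/4 × 210 + 1/4 × 840 + 1/2 × 310 = 52.5 + 210 + 155 = 417.5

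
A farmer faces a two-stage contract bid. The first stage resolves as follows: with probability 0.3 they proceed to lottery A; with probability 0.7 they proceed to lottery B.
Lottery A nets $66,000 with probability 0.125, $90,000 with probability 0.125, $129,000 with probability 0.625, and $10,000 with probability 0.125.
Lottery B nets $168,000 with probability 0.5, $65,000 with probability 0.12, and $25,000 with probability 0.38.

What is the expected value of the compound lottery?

$101,322.50

EV(A) = 0.125 × 66000 + 0.125 × 90000 + 0.625 × 129000 + 0.125 × 10000 = 8250 + 11250 + 80625 + 1250 = 101375
EV(B) = 0.5 × 168000 + 0.12 × 65000 + 0.38 × 25000 = 84000 + 7800 + 9500 = 101300
Overall = 0.3 × 101375 + 0.7 × 101300 = 30412.5 + 70910 = 101322.5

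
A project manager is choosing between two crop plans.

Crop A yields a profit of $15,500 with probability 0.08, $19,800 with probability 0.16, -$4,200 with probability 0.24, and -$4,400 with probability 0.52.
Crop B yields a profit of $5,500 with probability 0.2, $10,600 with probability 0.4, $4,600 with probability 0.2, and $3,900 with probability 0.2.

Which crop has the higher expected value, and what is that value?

Crop B ($7,040)

Crop A = 0.08 × 15500 + 0.16 × 19800 + 0.24 × (-4200) + 0.52 × (-4400) = 1240 + 3168 − 1008 − 2288 = 1112
Crop B = 0.2 × 5500 + 0.4 × 10600 + 0.2 × 4600 + 0.2 × 3900 = 1100 + 4240 + 920 + 780 = 7040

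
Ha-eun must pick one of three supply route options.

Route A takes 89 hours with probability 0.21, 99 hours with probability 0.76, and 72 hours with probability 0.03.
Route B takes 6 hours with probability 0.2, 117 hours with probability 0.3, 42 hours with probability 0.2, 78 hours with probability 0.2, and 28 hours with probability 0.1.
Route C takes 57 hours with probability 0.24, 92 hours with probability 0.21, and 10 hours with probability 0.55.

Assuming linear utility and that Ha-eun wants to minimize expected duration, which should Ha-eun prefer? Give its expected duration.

Route A = 0.21 × 89 + 0.76 × 99 + 0.03 × 72 = 18.69 + 75.24 + 2.16 = 96.09
Route B = 0.2 × 6 + 0.3 × 117 + 0.2 × 42 + 0.2 × 78 + 0.1 × 28 = 1.2 + 35.1 + 8.4 + 15.6 + 2.8 = 63.1
Route C = 0.24 × 57 + 0.21 × 92 + 0.55 × 10 = 13.68 + 19.32 + 5.5 = 38.5

Route C (38.5 hours)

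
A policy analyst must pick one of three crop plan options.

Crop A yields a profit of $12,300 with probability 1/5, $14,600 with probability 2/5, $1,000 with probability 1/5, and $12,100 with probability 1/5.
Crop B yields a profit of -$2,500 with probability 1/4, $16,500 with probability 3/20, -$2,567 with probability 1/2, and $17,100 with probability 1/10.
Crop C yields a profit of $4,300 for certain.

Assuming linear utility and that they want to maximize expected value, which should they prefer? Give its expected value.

Crop A = 1/5 × 12300 + 2/5 × 14600 + 1/5 × 1000 + 1/5 × 12100 = 2460 + 5840 + 200 + 2420 = 10920
Crop B = 1/4 × (-2500) + 3/20 × 16500 + 1/2 × (-2567) + 1/10 × 17100 = -625 + 2475 − 1283.5 + 1710 = 2276.5
Crop C: 4300 (certain)

Crop A ($10,920)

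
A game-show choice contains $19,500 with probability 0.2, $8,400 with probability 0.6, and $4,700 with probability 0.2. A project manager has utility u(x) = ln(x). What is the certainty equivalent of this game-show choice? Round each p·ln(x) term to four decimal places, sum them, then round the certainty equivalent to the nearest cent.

$8,851.13

E[u] = 0.2·ln(19500) + 0.6·ln(8400) + 0.2·ln(4700) = 1.9756 + 5.4216 + 1.6911 = 9.0883
CE = e^9.0883 ≈ 8851.13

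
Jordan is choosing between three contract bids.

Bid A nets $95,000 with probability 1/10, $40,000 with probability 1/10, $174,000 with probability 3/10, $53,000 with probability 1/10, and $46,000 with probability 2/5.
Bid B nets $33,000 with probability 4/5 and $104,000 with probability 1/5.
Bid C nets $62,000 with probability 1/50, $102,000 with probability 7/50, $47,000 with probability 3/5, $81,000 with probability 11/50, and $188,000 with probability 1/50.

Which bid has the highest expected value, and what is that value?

Bid A ($89,400)

Bid A = 1/10 × 95000 + 1/10 × 40000 + 3/10 × 174000 + 1/10 × 53000 + 2/5 × 46000 = 9500 + 4000 + 52200 + 5300 + 18400 = 89400
Bid B = 4/5 × 33000 + 1/5 × 104000 = 26400 + 20800 = 47200
Bid C = 1/50 × 62000 + 7/50 × 102000 + 3/5 × 47000 + 11/50 × 81000 + 1/50 × 188000 = 1240 + 14280 + 28200 + 17820 + 3760 = 65300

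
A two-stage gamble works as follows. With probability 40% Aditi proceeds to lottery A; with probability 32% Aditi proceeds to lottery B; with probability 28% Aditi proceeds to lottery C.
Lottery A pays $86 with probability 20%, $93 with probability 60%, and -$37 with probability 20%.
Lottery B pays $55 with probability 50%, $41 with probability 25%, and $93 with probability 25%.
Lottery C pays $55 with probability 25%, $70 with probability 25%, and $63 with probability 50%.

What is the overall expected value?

EV(A) = 0.2 × 86 + 0.6 × 93 + 0.2 × (-37) = 17.2 + 55.8 − 7.4 = 65.6
EV(B) = 0.5 × 55 + 0.25 × 41 + 0.25 × 93 = 27.5 + 10.25 + 23.25 = 61
EV(C) = 0.25 × 55 + 0.25 × 70 + 0.5 × 63 = 13.75 + 17.5 + 31.5 = 62.75
Overall = 0.4 × 65.6 + 0.32 × 61 + 0.28 × 62.75 = 26.24 + 19.52 + 17.57 = 63.33

$63.33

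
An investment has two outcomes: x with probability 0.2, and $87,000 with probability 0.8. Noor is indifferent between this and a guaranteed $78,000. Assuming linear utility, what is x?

0.2·x + 0.8·87000 = 78000
0.2·x = 78000 − 69600 = 8400
x = 8400 / 0.2 = 42000

x = $42,000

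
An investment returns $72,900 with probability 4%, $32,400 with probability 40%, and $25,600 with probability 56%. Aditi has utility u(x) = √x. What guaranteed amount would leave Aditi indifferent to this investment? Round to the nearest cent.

E[u] = 0.04·√72900 + 0.4·√32400 + 0.56·√25600 = 0.04·270 + 0.4·180 + 0.56·160 = 172.4
CE = (172.4)² = 29721.76

$29,721.76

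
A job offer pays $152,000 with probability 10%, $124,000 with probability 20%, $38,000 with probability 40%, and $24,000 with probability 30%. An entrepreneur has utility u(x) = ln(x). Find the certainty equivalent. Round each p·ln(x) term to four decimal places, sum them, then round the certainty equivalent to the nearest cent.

E[u] = 0.1·ln(152000) + 0.2·ln(124000) + 0.4·ln(38000) + 0.3·ln(24000) = 1.1932 + 2.3456 + 4.2181 + 3.0257 = 10.7826
CE = e^10.7826 ≈ 48175.22

$48,175.22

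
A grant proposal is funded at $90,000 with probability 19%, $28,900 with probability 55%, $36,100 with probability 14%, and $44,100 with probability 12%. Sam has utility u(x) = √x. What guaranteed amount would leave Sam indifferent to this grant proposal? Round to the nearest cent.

E[u] = 0.19·√90000 + 0.55·√28900 + 0.14·√36100 + 0.12·√44100 = 0.19·300 + 0.55·170 + 0.14·190 + 0.12·210 = 202.3
CE = (202.3)² = 40925.29

$40,925.29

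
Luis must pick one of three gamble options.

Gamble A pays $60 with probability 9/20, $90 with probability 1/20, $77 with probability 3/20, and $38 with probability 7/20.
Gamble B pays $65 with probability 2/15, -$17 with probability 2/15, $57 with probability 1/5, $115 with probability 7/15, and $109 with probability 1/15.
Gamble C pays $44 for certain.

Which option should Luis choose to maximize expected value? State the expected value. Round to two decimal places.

Gamble B ($78.73)

Gamble A = 9/20 × 60 + 1/20 × 90 + 3/20 × 77 + 7/20 × 38 = 27 + 4.5 + 11.55 + 13.3 = 56.35
Gamble B = 2/15 × 65 + 2/15 × (-17) + 1/5 × 57 + 7/15 × 115 + 1/15 × 109 = 8.6667 − 2.2667 + 11.4 + 53.6667 + 7.2667 = 78.7333
Gamble C: 44 (certain)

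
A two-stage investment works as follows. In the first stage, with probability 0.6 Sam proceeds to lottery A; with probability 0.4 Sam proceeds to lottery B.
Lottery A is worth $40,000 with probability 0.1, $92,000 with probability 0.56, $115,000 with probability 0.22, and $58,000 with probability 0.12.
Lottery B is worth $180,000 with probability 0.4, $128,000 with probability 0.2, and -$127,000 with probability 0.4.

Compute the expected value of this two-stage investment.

EV(A) = 0.1 × 40000 + 0.56 × 92000 + 0.22 × 115000 + 0.12 × 58000 = 4000 + 51520 + 25300 + 6960 = 87780
EV(B) = 0.4 × 180000 + 0.2 × 128000 + 0.4 × (-127000) = 72000 + 25600 − 50800 = 46800
Overall = 0.6 × 87780 + 0.4 × 46800 = 52668 + 18720 = 71388

$71,388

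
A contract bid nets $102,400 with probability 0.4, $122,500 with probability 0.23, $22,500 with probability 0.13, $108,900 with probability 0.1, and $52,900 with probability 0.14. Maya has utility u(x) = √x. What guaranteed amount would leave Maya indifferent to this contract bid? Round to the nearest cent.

E[u] = 0.4·√102400 + 0.23·√122500 + 0.13·√22500 + 0.1·√108900 + 0.14·√52900 = 0.4·320 + 0.23·350 + 0.13·150 + 0.1·330 + 0.14·230 = 293.2
CE = (293.2)² = 85966.24

$85,966.24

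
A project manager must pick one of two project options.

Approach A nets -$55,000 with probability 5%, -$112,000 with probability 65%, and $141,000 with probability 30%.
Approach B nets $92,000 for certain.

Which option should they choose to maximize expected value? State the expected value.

Approach A = 0.05 × (-55000) + 0.65 × (-112000) + 0.3 × 141000 = -2750 − 72800 + 42300 = -33250
Approach B: 92000 (certain)

Approach B ($92,000)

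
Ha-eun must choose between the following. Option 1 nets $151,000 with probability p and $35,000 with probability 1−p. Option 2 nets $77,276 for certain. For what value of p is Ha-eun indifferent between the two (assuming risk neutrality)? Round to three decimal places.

p = 0.364

p·151000 + (1−p)·35000 = 77276
116000p + 35000 = 77276
p = (77276 − 35000) / 116000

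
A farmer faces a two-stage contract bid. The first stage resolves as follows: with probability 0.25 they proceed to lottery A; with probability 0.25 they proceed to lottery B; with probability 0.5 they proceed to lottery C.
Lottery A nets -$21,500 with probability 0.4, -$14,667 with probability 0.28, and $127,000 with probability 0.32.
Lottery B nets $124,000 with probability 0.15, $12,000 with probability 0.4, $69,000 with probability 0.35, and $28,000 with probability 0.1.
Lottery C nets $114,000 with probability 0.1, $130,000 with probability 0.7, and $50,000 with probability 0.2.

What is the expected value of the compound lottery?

$75,770.81

EV(A) = 0.4 × (-21500) + 0.28 × (-14667) + 0.32 × 127000 = -8600 − 4106.76 + 40640 = 27933.24
EV(B) = 0.15 × 124000 + 0.4 × 12000 + 0.35 × 69000 + 0.1 × 28000 = 18600 + 4800 + 24150 + 2800 = 50350
EV(C) = 0.1 × 114000 + 0.7 × 130000 + 0.2 × 50000 = 11400 + 91000 + 10000 = 112400
Overall = 0.25 × 27933.24 + 0.25 × 50350 + 0.5 × 112400 = 6983.31 + 12587.5 + 56200 = 75770.81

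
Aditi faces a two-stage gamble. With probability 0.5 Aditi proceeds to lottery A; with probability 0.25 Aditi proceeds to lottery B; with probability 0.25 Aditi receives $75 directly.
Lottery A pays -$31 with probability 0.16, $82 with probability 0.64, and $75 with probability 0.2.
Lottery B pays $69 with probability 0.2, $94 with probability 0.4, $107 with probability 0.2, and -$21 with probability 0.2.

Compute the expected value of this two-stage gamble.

EV(A) = 0.16 × (-31) + 0.64 × 82 + 0.2 × 75 = -4.96 + 52.48 + 15 = 62.52
EV(B) = 0.2 × 69 + 0.4 × 94 + 0.2 × 107 + 0.2 × (-21) = 13.8 + 37.6 + 21.4 − 4.2 = 68.6
Branch C: 75 (certain)
Overall = 0.5 × 62.52 + 0.25 × 68.6 + 0.25 × 75 = 31.26 + 17.15 + 18.75 = 67.16

$67.16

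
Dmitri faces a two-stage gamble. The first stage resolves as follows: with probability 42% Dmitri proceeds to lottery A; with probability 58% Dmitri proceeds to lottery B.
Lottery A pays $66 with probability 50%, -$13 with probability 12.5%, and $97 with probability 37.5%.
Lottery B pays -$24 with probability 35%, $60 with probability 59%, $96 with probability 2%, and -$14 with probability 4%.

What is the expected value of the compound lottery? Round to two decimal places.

$44.90

EV(A) = 0.5 × 66 + 0.125 × (-13) + 0.375 × 97 = 33 − 1.625 + 36.375 = 67.75
EV(B) = 0.35 × (-24) + 0.59 × 60 + 0.02 × 96 + 0.04 × (-14) = -8.4 + 35.4 + 1.92 − 0.56 = 28.36
Overall = 0.42 × 67.75 + 0.58 × 28.36 = 28.455 + 16.4488 = 44.9038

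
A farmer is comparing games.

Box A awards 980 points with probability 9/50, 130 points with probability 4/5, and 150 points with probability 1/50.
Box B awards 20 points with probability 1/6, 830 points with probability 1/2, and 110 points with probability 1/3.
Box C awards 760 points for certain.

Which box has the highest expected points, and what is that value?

Box C (760 points)

Box A = 9/50 × 980 + 4/5 × 130 + 1/50 × 150 = 176.4 + 104 + 3 = 283.4
Box B = 1/6 × 20 + 1/2 × 830 + 1/3 × 110 = 3.3333 + 415 + 36.6667 = 455
Box C: 760 (certain)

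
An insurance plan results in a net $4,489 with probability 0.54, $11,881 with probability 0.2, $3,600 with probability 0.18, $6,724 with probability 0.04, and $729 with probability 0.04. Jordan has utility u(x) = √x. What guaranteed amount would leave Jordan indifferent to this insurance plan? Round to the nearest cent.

E[u] = 0.54·√4489 + 0.2·√11881 + 0.18·√3600 + 0.04·√6724 + 0.04·√729 = 0.54·67 + 0.2·109 + 0.18·60 + 0.04·82 + 0.04·27 = 73.14
CE = (73.14)² = 5349.4596

$5,349.46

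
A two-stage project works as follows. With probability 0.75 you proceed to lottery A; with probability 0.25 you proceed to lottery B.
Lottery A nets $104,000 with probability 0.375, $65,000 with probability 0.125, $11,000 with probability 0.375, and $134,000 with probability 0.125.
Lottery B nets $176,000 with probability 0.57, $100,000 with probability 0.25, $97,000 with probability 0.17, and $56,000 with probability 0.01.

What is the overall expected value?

$86,592.50

EV(A) = 0.375 × 104000 + 0.125 × 65000 + 0.375 × 11000 + 0.125 × 134000 = 39000 + 8125 + 4125 + 16750 = 68000
EV(B) = 0.57 × 176000 + 0.25 × 100000 + 0.17 × 97000 + 0.01 × 56000 = 100320 + 25000 + 16490 + 560 = 142370
Overall = 0.75 × 68000 + 0.25 × 142370 = 51000 + 35592.5 = 86592.5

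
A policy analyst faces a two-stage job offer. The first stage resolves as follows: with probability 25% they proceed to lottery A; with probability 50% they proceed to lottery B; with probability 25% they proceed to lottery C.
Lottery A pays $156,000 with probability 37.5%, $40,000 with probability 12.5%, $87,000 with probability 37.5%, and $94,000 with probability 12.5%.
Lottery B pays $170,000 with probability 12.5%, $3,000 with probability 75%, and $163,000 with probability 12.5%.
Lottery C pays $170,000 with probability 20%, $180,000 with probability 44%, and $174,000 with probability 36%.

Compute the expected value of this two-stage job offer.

$92,866.25

EV(A) = 0.375 × 156000 + 0.125 × 40000 + 0.375 × 87000 + 0.125 × 94000 = 58500 + 5000 + 32625 + 11750 = 107875
EV(B) = 0.125 × 170000 + 0.75 × 3000 + 0.125 × 163000 = 21250 + 2250 + 20375 = 43875
EV(C) = 0.2 × 170000 + 0.44 × 180000 + 0.36 × 174000 = 34000 + 79200 + 62640 = 175840
Overall = 0.25 × 107875 + 0.5 × 43875 + 0.25 × 175840 = 26968.75 + 21937.5 + 43960 = 92866.25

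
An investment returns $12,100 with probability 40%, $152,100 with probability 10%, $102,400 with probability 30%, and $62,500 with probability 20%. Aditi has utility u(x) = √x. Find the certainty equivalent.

$52,441

E[u] = 0.4·√12100 + 0.1·√152100 + 0.3·√102400 + 0.2·√62500 = 0.4·110 + 0.1·390 + 0.3·320 + 0.2·250 = 229
CE = (229)² = 52441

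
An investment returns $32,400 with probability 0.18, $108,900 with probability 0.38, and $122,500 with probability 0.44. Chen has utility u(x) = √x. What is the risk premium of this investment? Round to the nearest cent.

E[u] = 0.18·√32400 + 0.38·√108900 + 0.44·√122500 = 0.18·180 + 0.38·330 + 0.44·350 = 311.8
CE = (311.8)² = 97219.24
Risk premium = EV − CE = 101114 − 97219.24 = 3894.76

$3,894.76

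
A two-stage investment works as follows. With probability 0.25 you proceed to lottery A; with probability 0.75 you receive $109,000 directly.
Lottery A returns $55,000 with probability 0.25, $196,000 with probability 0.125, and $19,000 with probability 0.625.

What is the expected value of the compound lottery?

EV(A) = 0.25 × 55000 + 0.125 × 196000 + 0.625 × 19000 = 13750 + 24500 + 11875 = 50125
Branch B: 109000 (certain)
Overall = 0.25 × 50125 + 0.75 × 109000 = 12531.25 + 81750 = 94281.25

$94,281.25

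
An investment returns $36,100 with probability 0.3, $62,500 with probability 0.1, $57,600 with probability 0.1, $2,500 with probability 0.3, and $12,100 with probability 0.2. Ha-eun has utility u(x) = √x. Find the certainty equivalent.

E[u] = 0.3·√36100 + 0.1·√62500 + 0.1·√57600 + 0.3·√2500 + 0.2·√12100 = 0.3·190 + 0.1·250 + 0.1·240 + 0.3·50 + 0.2·110 = 143
CE = (143)² = 20449

$20,449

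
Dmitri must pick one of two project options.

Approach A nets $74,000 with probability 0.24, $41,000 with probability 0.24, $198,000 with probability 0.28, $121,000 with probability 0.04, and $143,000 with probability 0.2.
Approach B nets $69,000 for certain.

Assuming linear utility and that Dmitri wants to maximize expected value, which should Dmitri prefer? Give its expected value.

Approach A ($116,480)

Approach A = 0.24 × 74000 + 0.24 × 41000 + 0.28 × 198000 + 0.04 × 121000 + 0.2 × 143000 = 17760 + 9840 + 55440 + 4840 + 28600 = 116480
Approach B: 69000 (certain)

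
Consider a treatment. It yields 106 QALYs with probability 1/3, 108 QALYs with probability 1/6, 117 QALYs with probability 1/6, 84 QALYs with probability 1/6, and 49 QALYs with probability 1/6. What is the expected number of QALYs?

EV = 1/3 × 106 + 1/6 × 108 + 1/6 × 117 + 1/6 × 84 + 1/6 × 49 = 35.3333 + 18 + 19.5 + 14 + 8.1667 = 95

95 QALYs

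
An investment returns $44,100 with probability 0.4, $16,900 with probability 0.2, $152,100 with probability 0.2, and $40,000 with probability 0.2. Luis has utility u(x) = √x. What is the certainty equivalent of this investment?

$51,984

E[u] = 0.4·√44100 + 0.2·√16900 + 0.2·√152100 + 0.2·√40000 = 0.4·210 + 0.2·130 + 0.2·390 + 0.2·200 = 228
CE = (228)² = 51984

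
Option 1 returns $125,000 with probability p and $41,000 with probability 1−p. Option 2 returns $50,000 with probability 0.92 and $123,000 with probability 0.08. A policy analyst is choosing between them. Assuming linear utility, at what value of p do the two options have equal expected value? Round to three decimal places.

EV(Option 2) = 0.92 × 50000 + 0.08 × 123000 = 46000 + 9840 = 55840
p·125000 + (1−p)·41000 = 55840
84000p + 41000 = 55840
p = (55840 − 41000) / 84000

p = 0.177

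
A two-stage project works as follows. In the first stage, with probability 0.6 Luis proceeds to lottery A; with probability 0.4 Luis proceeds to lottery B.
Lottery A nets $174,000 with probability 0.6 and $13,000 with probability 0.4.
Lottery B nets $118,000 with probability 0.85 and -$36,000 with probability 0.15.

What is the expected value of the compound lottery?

$103,720

EV(A) = 0.6 × 174000 + 0.4 × 13000 = 104400 + 5200 = 109600
EV(B) = 0.85 × 118000 + 0.15 × (-36000) = 100300 − 5400 = 94900
Overall = 0.6 × 109600 + 0.4 × 94900 = 65760 + 37960 = 103720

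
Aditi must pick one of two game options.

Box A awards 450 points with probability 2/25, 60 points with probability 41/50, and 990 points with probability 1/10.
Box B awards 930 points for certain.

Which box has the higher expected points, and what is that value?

Box B (930 points)

Box A = 2/25 × 450 + 41/50 × 60 + 1/10 × 990 = 36 + 49.2 + 99 = 184.2
Box B: 930 (certain)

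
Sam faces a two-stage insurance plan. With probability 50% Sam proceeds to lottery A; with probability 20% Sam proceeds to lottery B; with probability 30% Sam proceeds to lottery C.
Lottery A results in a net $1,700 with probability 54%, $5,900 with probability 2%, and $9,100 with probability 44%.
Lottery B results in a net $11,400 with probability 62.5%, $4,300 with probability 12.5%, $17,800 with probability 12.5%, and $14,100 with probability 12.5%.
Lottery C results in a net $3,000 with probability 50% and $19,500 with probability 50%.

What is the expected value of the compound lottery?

EV(A) = 0.54 × 1700 + 0.02 × 5900 + 0.44 × 9100 = 918 + 118 + 4004 = 5040
EV(B) = 0.625 × 11400 + 0.125 × 4300 + 0.125 × 17800 + 0.125 × 14100 = 7125 + 537.5 + 2225 + 1762.5 = 11650
EV(C) = 0.5 × 3000 + 0.5 × 19500 = 1500 + 9750 = 11250
Overall = 0.5 × 5040 + 0.2 × 11650 + 0.3 × 11250 = 2520 + 2330 + 3375 = 8225

$8,225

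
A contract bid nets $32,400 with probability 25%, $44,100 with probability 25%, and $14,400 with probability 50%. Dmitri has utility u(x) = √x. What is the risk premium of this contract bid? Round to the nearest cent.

$1,518.75

E[u] = 0.25·√32400 + 0.25·√44100 + 0.5·√14400 = 0.25·180 + 0.25·210 + 0.5·120 = 157.5
CE = (157.5)² = 24806.25
Risk premium = EV − CE = 26325 − 24806.25 = 1518.75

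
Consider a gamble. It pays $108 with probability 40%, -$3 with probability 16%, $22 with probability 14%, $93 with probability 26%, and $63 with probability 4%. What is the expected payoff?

$72.50

EV = 0.4 × 108 + 0.16 × (-3) + 0.14 × 22 + 0.26 × 93 + 0.04 × 63 = 43.2 − 0.48 + 3.08 + 24.18 + 2.52 = 72.5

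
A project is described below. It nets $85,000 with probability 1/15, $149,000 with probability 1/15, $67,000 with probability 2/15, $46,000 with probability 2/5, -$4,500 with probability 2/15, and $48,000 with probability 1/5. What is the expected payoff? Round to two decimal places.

EV = 1/15 × 85000 + 1/15 × 149000 + 2/15 × 67000 + 2/5 × 46000 + 2/15 × (-4500) + 1/5 × 48000 = 5666.6667 + 9933.3333 + 8933.3333 + 18400 − 600 + 9600 = 51933.3333

$51,933.33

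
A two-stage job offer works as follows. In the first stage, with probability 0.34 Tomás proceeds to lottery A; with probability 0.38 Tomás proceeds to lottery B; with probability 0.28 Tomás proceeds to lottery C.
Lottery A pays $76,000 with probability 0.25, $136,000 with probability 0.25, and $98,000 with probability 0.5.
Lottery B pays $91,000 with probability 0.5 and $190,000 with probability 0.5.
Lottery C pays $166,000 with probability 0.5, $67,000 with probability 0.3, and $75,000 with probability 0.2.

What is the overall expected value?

EV(A) = 0.25 × 76000 + 0.25 × 136000 + 0.5 × 98000 = 19000 + 34000 + 49000 = 102000
EV(B) = 0.5 × 91000 + 0.5 × 190000 = 45500 + 95000 = 140500
EV(C) = 0.5 × 166000 + 0.3 × 67000 + 0.2 × 75000 = 83000 + 20100 + 15000 = 118100
Overall = 0.34 × 102000 + 0.38 × 140500 + 0.28 × 118100 = 34680 + 53390 + 33068 = 121138

$121,138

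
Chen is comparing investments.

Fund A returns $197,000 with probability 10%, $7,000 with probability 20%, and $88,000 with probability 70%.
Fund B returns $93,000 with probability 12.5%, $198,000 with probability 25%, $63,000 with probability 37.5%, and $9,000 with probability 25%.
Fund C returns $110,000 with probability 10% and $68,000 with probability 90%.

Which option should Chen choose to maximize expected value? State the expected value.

Fund B ($87,000)

Fund A = 0.1 × 197000 + 0.2 × 7000 + 0.7 × 88000 = 19700 + 1400 + 61600 = 82700
Fund B = 0.125 × 93000 + 0.25 × 198000 + 0.375 × 63000 + 0.25 × 9000 = 11625 + 49500 + 23625 + 2250 = 87000
Fund C = 0.1 × 110000 + 0.9 × 68000 = 11000 + 61200 = 72200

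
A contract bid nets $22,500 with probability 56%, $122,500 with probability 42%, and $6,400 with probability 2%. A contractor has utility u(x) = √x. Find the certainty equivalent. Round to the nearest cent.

$54,102.76

E[u] = 0.56·√22500 + 0.42·√122500 + 0.02·√6400 = 0.56·150 + 0.42·350 + 0.02·80 = 232.6
CE = (232.6)² = 54102.76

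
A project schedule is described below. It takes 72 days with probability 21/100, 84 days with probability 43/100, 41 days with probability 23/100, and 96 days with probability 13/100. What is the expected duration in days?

73.15 days

EV = 21/100 × 72 + 43/100 × 84 + 23/100 × 41 + 13/100 × 96 = 15.12 + 36.12 + 9.43 + 12.48 = 73.15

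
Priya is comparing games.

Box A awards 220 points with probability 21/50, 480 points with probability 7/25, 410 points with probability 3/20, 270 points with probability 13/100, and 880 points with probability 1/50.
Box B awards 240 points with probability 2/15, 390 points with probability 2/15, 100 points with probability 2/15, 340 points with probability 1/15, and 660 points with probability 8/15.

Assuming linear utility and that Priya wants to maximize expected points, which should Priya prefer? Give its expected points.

Box B (472 points)

Box A = 21/50 × 220 + 7/25 × 480 + 3/20 × 410 + 13/100 × 270 + 1/50 × 880 = 92.4 + 134.4 + 61.5 + 35.1 + 17.6 = 341
Box B = 2/15 × 240 + 2/15 × 390 + 2/15 × 100 + 1/15 × 340 + 8/15 × 660 = 32 + 52 + 13.3333 + 22.6667 + 352 = 472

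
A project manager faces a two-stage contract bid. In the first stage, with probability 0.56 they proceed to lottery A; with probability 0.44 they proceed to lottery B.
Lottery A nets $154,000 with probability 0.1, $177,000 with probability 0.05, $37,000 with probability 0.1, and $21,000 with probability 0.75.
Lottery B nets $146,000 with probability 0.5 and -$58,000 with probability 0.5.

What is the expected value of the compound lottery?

$43,832

EV(A) = 0.1 × 154000 + 0.05 × 177000 + 0.1 × 37000 + 0.75 × 21000 = 15400 + 8850 + 3700 + 15750 = 43700
EV(B) = 0.5 × 146000 + 0.5 × (-58000) = 73000 − 29000 = 44000
Overall = 0.56 × 43700 + 0.44 × 44000 = 24472 + 19360 = 43832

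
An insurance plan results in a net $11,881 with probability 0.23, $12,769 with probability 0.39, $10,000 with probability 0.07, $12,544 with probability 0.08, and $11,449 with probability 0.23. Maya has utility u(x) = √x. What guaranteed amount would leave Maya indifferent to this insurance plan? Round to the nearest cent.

E[u] = 0.23·√11881 + 0.39·√12769 + 0.07·√10000 + 0.08·√12544 + 0.23·√11449 = 0.23·109 + 0.39·113 + 0.07·100 + 0.08·112 + 0.23·107 = 109.71
CE = (109.71)² = 12036.2841

$12,036.28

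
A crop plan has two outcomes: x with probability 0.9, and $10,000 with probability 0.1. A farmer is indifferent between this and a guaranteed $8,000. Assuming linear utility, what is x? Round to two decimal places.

x = $7,777.78

0.9·x + 0.1·10000 = 8000
0.9·x = 8000 − 1000 = 7000
x = 7000 / 0.9 = 7777.7778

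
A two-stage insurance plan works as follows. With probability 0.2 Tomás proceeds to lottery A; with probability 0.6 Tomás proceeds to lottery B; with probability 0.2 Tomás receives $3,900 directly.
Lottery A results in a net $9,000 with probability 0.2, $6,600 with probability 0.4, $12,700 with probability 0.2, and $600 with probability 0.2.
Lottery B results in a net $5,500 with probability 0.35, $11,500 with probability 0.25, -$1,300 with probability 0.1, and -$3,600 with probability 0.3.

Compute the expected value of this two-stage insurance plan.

EV(A) = 0.2 × 9000 + 0.4 × 6600 + 0.2 × 12700 + 0.2 × 600 = 1800 + 2640 + 2540 + 120 = 7100
EV(B) = 0.35 × 5500 + 0.25 × 11500 + 0.1 × (-1300) + 0.3 × (-3600) = 1925 + 2875 − 130 − 1080 = 3590
Branch C: 3900 (certain)
Overall = 0.2 × 7100 + 0.6 × 3590 + 0.2 × 3900 = 1420 + 2154 + 780 = 4354

$4,354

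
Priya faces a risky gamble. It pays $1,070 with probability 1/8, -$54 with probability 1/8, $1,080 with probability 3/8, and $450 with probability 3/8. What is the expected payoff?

EV = 1/8 × 1070 + 1/8 × (-54) + 3/8 × 1080 + 3/8 × 450 = 133.75 − 6.75 + 405 + 168.75 = 700.75

$700.75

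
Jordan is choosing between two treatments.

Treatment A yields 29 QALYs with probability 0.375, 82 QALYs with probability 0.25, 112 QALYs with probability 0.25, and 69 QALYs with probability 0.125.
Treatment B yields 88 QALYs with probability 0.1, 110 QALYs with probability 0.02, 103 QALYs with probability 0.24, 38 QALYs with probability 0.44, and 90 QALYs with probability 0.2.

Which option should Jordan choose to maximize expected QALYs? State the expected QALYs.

Treatment A = 0.375 × 29 + 0.25 × 82 + 0.25 × 112 + 0.125 × 69 = 10.875 + 20.5 + 28 + 8.625 = 68
Treatment B = 0.1 × 88 + 0.02 × 110 + 0.24 × 103 + 0.44 × 38 + 0.2 × 90 = 8.8 + 2.2 + 24.72 + 16.72 + 18 = 70.44

Treatment B (70.44 QALYs)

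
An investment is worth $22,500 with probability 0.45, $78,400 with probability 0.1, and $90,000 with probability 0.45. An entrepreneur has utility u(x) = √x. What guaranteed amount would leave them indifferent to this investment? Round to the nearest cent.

$53,130.25

E[u] = 0.45·√22500 + 0.1·√78400 + 0.45·√90000 = 0.45·150 + 0.1·280 + 0.45·300 = 230.5
CE = (230.5)² = 53130.25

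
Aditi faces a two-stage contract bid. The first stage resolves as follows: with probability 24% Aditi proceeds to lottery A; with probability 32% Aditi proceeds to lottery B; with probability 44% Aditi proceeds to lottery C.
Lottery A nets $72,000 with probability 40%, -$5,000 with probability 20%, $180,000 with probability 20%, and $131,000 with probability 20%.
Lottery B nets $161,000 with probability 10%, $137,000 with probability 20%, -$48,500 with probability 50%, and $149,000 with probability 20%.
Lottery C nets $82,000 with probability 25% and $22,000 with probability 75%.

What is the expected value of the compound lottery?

$53,576

EV(A) = 0.4 × 72000 + 0.2 × (-5000) + 0.2 × 180000 + 0.2 × 131000 = 28800 − 1000 + 36000 + 26200 = 90000
EV(B) = 0.1 × 161000 + 0.2 × 137000 + 0.5 × (-48500) + 0.2 × 149000 = 16100 + 27400 − 24250 + 29800 = 49050
EV(C) = 0.25 × 82000 + 0.75 × 22000 = 20500 + 16500 = 37000
Overall = 0.24 × 90000 + 0.32 × 49050 + 0.44 × 37000 = 21600 + 15696 + 16280 = 53576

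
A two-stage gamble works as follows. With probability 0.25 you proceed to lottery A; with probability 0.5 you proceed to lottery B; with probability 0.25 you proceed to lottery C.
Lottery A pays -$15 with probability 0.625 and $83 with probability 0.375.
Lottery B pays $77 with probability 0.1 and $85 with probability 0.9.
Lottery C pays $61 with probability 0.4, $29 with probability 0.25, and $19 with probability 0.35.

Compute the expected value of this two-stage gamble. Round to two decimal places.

EV(A) = 0.625 × (-15) + 0.375 × 83 = -9.375 + 31.125 = 21.75
EV(B) = 0.1 × 77 + 0.9 × 85 = 7.7 + 76.5 = 84.2
EV(C) = 0.4 × 61 + 0.25 × 29 + 0.35 × 19 = 24.4 + 7.25 + 6.65 = 38.3
Overall = 0.25 × 21.75 + 0.5 × 84.2 + 0.25 × 38.3 = 5.4375 + 42.1 + 9.575 = 57.1125

$57.11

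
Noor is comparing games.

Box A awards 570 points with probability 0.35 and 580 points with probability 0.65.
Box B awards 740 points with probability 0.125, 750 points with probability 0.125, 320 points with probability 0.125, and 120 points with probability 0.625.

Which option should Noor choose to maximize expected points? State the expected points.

Box A (576.5 points)

Box A = 0.35 × 570 + 0.65 × 580 = 199.5 + 377 = 576.5
Box B = 0.125 × 740 + 0.125 × 750 + 0.125 × 320 + 0.625 × 120 = 92.5 + 93.75 + 40 + 75 = 301.25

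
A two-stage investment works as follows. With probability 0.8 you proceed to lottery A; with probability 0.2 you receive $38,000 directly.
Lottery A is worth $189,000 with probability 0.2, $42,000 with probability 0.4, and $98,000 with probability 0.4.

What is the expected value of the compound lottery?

EV(A) = 0.2 × 189000 + 0.4 × 42000 + 0.4 × 98000 = 37800 + 16800 + 39200 = 93800
Branch B: 38000 (certain)
Overall = 0.8 × 93800 + 0.2 × 38000 = 75040 + 7600 = 82640

$82,640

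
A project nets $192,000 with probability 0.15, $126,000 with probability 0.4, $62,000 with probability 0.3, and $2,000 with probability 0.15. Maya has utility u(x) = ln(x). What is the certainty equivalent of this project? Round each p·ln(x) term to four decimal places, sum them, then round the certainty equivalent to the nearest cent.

$58,279.17

E[u] = 0.15·ln(192000) + 0.4·ln(126000) + 0.3·ln(62000) + 0.15·ln(2000) = 1.8248 + 4.6976 + 3.3105 + 1.1401 = 10.9730
CE = e^10.9730 ≈ 58279.17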